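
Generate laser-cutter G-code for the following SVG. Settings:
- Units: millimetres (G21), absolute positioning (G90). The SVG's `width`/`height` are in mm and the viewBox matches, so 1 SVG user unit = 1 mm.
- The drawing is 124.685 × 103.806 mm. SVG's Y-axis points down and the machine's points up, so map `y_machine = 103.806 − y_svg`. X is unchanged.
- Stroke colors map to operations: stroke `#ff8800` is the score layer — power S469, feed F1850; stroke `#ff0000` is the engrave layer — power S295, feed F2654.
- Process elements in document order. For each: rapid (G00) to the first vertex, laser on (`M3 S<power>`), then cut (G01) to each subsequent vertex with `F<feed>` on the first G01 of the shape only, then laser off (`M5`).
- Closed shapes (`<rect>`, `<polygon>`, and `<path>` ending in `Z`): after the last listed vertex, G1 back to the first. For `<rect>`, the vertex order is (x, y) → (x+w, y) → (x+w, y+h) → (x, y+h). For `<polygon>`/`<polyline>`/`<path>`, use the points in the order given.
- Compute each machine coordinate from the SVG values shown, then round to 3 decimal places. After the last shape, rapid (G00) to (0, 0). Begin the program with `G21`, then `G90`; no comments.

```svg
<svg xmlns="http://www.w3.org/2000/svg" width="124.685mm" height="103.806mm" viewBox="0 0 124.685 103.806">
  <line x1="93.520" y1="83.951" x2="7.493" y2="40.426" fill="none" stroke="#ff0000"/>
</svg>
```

1 u = 1 mm; y_m = 103.806 − y.

[1] `<line>` line segment, #ff0000→engrave S295 F2654: (93.520,19.855) → (7.493,63.380)

G21
G90
G00 X93.520 Y19.855
M3 S295
G01 X7.493 Y63.380 F2654
M5
G00 X0.000 Y0.000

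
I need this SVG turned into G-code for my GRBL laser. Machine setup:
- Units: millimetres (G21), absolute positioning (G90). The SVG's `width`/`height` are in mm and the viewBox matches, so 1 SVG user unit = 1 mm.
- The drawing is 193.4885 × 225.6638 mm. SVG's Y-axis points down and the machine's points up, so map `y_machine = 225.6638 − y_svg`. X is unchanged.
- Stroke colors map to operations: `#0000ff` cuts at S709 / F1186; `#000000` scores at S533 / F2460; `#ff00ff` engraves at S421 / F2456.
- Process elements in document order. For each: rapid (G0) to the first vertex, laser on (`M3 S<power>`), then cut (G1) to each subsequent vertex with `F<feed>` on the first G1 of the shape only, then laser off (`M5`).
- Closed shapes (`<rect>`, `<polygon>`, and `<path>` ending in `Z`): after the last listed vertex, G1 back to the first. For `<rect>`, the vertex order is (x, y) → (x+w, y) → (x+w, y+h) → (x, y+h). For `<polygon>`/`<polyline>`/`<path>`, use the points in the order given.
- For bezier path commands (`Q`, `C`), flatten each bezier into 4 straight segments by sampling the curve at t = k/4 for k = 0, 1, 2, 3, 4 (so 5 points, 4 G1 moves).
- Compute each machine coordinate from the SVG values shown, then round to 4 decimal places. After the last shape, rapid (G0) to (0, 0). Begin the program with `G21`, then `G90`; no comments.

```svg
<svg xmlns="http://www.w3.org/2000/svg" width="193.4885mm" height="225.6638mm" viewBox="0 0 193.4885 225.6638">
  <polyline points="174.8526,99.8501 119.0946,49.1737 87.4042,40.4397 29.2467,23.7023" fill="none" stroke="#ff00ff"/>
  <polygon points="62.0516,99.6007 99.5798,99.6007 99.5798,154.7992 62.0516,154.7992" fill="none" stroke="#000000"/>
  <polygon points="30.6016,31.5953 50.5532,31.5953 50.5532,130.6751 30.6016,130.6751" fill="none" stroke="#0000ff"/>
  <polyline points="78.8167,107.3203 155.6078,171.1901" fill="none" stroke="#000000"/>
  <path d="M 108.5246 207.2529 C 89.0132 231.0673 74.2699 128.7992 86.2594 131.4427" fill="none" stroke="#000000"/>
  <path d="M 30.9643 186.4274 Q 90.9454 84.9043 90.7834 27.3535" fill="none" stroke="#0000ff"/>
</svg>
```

G21
G90
G0 X174.8526 Y125.8137
M3 S421
G1 X119.0946 Y176.4901 F2456
G1 X87.4042 Y185.2241
G1 X29.2467 Y201.9615
M5
G0 X62.0516 Y126.0631
M3 S533
G1 X99.5798 Y126.0631 F2460
G1 X99.5798 Y70.8646
G1 X62.0516 Y70.8646
G1 X62.0516 Y126.0631
M5
G0 X30.6016 Y194.0685
M3 S709
G1 X50.5532 Y194.0685 F1186
G1 X50.5532 Y94.9887
G1 X30.6016 Y94.9887
G1 X30.6016 Y194.0685
M5
G0 X78.8167 Y118.3435
M3 S533
G1 X155.6078 Y54.4737 F2460
M5
G0 X108.5246 Y18.4109
M3 S533
G1 X95.1283 Y20.5813 F2460
G1 X85.5792 Y48.3769
G1 X81.9365 Y80.1421
G1 X86.2594 Y94.2211
M5
G0 X30.9643 Y39.2364
M3 S709
G1 X57.1959 Y87.2497 F1186
G1 X75.9096 Y129.7664
G1 X87.1055 Y166.7866
G1 X90.7834 Y198.3103
M5
G0 X0.0000 Y0.0000

viewBox `0 0 193.4885 225.6638` with mm width/height → 1 unit = 1 mm. Flip: y_m = 225.6638 − y_svg.

**Shape 1** — `<polyline>` open polyline, stroke `#ff00ff` → engrave (S421, F2456). Machine vertices: (174.8526,125.8137) → (119.0946,176.4901) → (87.4042,185.2241) → (29.2467,201.9615). Open path.

**Shape 2** — `<polygon>` rectangle, stroke `#000000` → score (S533, F2460). Machine vertices: (62.0516,126.0631) → (99.5798,126.0631) → (99.5798,70.8646) → (62.0516,70.8646) → (62.0516,126.0631). Closed: final G1 returns to the first vertex.

**Shape 3** — `<polygon>` rectangle, stroke `#0000ff` → cut (S709, F1186). Machine vertices: (30.6016,194.0685) → (50.5532,194.0685) → (50.5532,94.9887) → (30.6016,94.9887) → (30.6016,194.0685). Closed: final G1 returns to the first vertex.

**Shape 4** — `<polyline>` line segment, stroke `#000000` → score (S533, F2460). Machine vertices: (78.8167,118.3435) → (155.6078,54.4737). Open path.

**Shape 5** — `<path>` cubic bezier, stroke `#000000` → score (S533, F2460). Control points (SVG): P0=(108.5246,207.2529), P1=(89.0132,231.0673), P2=(74.2699,128.7992), P3=(86.2594,131.4427); sampled at t=k/4. Machine vertices: (108.5246,18.4109) → (95.1283,20.5813) → (85.5792,48.3769) → (81.9365,80.1421) → (86.2594,94.2211). Open path.

**Shape 6** — `<path>` quadratic bezier, stroke `#0000ff` → cut (S709, F1186). Control points (SVG): P0=(30.9643,186.4274), P1=(90.9454,84.9043), P2=(90.7834,27.3535); sampled at t=k/4. Machine vertices: (30.9643,39.2364) → (57.1959,87.2497) → (75.9096,129.7664) → (87.1055,166.7866) → (90.7834,198.3103). Open path.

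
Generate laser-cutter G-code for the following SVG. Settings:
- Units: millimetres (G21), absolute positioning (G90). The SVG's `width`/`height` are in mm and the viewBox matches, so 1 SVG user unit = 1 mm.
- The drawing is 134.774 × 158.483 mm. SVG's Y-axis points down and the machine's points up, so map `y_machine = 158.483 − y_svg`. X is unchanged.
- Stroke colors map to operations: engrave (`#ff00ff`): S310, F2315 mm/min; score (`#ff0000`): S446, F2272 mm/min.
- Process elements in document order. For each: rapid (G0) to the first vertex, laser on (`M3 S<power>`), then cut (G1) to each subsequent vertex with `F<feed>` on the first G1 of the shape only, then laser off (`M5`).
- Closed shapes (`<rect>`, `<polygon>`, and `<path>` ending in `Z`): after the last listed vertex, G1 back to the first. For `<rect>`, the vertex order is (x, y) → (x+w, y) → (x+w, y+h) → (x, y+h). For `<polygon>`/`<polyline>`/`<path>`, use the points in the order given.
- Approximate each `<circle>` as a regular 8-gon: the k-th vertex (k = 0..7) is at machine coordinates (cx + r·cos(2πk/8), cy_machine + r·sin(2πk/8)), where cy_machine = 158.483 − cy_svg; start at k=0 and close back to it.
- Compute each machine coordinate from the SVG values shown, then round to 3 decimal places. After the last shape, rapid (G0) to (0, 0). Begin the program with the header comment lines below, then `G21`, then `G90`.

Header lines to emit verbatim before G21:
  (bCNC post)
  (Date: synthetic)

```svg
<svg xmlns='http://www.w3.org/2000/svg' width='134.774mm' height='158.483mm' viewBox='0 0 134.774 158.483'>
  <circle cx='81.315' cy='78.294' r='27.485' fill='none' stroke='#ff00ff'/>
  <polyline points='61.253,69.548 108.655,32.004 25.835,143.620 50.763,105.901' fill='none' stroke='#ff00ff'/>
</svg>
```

(bCNC post)
(Date: synthetic)
G21
G90
G0 X108.800 Y80.189
M3 S310
G1 X100.750 Y99.624 F2315
G1 X81.315 Y107.674
G1 X61.880 Y99.624
G1 X53.830 Y80.189
G1 X61.880 Y60.754
G1 X81.315 Y52.704
G1 X100.750 Y60.754
G1 X108.800 Y80.189
M5
G0 X61.253 Y88.935
M3 S310
G1 X108.655 Y126.479 F2315
G1 X25.835 Y14.863
G1 X50.763 Y52.582
M5
G0 X0.000 Y0.000

Since the viewBox matches the mm dimensions, user units are millimetres directly. The only transform is the Y-flip y_m = 158.483 − y_svg.

Shape 1 is a circle drawn with `<circle>`. Its stroke #ff00ff means engrave at S310, F2315. After flipping Y the toolpath is (108.800,80.189) → (100.750,99.624) → (81.315,107.674) → (61.880,99.624) → (53.830,80.189) → (61.880,60.754) → (81.315,52.704) → (100.750,60.754) → (108.800,80.189), returning to the start.

Shape 2 is a open polyline drawn with `<polyline>`. Its stroke #ff00ff means engrave at S310, F2315. After flipping Y the toolpath is (61.253,88.935) → (108.655,126.479) → (25.835,14.863) → (50.763,52.582).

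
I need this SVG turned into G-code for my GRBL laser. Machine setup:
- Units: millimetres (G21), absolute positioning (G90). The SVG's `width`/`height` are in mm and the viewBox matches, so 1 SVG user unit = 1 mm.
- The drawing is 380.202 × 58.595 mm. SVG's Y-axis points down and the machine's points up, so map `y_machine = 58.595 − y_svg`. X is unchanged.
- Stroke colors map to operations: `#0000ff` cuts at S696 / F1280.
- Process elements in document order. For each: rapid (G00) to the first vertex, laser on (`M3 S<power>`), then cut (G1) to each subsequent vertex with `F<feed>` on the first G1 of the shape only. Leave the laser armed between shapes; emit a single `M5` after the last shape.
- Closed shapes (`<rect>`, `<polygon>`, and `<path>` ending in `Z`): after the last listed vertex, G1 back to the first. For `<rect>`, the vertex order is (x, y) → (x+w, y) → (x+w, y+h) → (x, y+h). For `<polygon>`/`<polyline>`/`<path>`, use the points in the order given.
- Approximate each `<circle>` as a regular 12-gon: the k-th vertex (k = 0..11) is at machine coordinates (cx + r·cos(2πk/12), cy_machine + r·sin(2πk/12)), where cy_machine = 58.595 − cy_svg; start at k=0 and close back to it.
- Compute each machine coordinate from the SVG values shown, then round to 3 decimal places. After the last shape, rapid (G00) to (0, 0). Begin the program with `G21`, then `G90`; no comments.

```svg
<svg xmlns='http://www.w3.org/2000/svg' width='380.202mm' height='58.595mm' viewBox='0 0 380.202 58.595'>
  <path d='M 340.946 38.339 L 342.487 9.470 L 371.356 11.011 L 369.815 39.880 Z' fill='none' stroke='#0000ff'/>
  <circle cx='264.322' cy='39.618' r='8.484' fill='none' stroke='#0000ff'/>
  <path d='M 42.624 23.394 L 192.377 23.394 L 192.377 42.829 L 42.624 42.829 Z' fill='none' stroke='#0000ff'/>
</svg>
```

G21
G90
G00 X340.946 Y20.256
M3 S696
G1 X342.487 Y49.125 F1280
G1 X371.356 Y47.584
G1 X369.815 Y18.715
G1 X340.946 Y20.256
G00 X272.806 Y18.977
M3 S696
G1 X271.669 Y23.219 F1280
G1 X268.564 Y26.324
G1 X264.322 Y27.461
G1 X260.080 Y26.324
G1 X256.975 Y23.219
G1 X255.838 Y18.977
G1 X256.975 Y14.735
G1 X260.080 Y11.630
G1 X264.322 Y10.493
G1 X268.564 Y11.630
G1 X271.669 Y14.735
G1 X272.806 Y18.977
G00 X42.624 Y35.201
M3 S696
G1 X192.377 Y35.201 F1280
G1 X192.377 Y15.766
G1 X42.624 Y15.766
G1 X42.624 Y35.201
M5
G00 X0.000 Y0.000

viewBox `0 0 380.202 58.595` with mm width/height → 1 unit = 1 mm. Flip: y_m = 58.595 − y_svg.

**Shape 1** — `<path>` regular polygon, stroke `#0000ff` → cut (S696, F1280). Machine vertices: (340.946,20.256) → (342.487,49.125) → (371.356,47.584) → (369.815,18.715) → (340.946,20.256). Closed: final G1 returns to the first vertex.

**Shape 2** — `<circle>` circle, stroke `#0000ff` → cut (S696, F1280). Machine vertices: (272.806,18.977) → (271.669,23.219) → (268.564,26.324) → (264.322,27.461) → (260.080,26.324) → (256.975,23.219) → (255.838,18.977) → (256.975,14.735) → (260.080,11.630) → (264.322,10.493) → (268.564,11.630) → (271.669,14.735) → (272.806,18.977). Closed: final G1 returns to the first vertex.

**Shape 3** — `<path>` rectangle, stroke `#0000ff` → cut (S696, F1280). Machine vertices: (42.624,35.201) → (192.377,35.201) → (192.377,15.766) → (42.624,15.766) → (42.624,35.201). Closed: final G1 returns to the first vertex.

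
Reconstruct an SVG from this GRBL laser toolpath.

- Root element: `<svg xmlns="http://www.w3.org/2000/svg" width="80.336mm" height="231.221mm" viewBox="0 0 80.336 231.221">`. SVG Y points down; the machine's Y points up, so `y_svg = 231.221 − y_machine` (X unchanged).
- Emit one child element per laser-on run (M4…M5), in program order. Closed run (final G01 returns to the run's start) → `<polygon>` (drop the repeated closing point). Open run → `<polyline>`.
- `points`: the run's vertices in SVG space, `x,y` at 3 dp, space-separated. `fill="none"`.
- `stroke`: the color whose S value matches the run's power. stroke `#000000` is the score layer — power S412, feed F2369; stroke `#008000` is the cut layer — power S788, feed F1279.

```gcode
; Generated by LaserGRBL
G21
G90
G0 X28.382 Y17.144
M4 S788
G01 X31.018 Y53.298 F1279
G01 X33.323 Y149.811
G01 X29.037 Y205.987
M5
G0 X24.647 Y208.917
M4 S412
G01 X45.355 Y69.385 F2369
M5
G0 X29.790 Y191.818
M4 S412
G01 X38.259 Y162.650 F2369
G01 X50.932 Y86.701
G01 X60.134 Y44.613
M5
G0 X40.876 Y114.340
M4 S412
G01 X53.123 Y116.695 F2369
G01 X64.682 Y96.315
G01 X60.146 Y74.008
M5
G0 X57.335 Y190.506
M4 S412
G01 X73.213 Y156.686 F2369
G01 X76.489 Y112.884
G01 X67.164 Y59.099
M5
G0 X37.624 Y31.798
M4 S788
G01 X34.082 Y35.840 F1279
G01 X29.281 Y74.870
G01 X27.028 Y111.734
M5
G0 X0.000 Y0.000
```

<svg xmlns="http://www.w3.org/2000/svg" width="80.336mm" height="231.221mm" viewBox="0 0 80.336 231.221">
  <polyline points="28.382,214.077 31.018,177.923 33.323,81.410 29.037,25.234" fill="none" stroke="#008000"/>
  <polyline points="24.647,22.304 45.355,161.836" fill="none" stroke="#000000"/>
  <polyline points="29.790,39.403 38.259,68.571 50.932,144.520 60.134,186.608" fill="none" stroke="#000000"/>
  <polyline points="40.876,116.881 53.123,114.526 64.682,134.906 60.146,157.213" fill="none" stroke="#000000"/>
  <polyline points="57.335,40.715 73.213,74.535 76.489,118.337 67.164,172.122" fill="none" stroke="#000000"/>
  <polyline points="37.624,199.423 34.082,195.381 29.281,156.351 27.028,119.487" fill="none" stroke="#008000"/>
</svg>

y_svg = 231.221 − y_m.

[1] S788→`#008000` (cut); open run; points: 28.382,214.077 31.018,177.923 33.323,81.410 29.037,25.234

[2] S412→`#000000` (score); open run; points: 24.647,22.304 45.355,161.836

[3] S412→`#000000` (score); open run; points: 29.790,39.403 38.259,68.571 50.932,144.520 60.134,186.608

[4] S412→`#000000` (score); open run; points: 40.876,116.881 53.123,114.526 64.682,134.906 60.146,157.213

[5] S412→`#000000` (score); open run; points: 57.335,40.715 73.213,74.535 76.489,118.337 67.164,172.122

[6] S788→`#008000` (cut); open run; points: 37.624,199.423 34.082,195.381 29.281,156.351 27.028,119.487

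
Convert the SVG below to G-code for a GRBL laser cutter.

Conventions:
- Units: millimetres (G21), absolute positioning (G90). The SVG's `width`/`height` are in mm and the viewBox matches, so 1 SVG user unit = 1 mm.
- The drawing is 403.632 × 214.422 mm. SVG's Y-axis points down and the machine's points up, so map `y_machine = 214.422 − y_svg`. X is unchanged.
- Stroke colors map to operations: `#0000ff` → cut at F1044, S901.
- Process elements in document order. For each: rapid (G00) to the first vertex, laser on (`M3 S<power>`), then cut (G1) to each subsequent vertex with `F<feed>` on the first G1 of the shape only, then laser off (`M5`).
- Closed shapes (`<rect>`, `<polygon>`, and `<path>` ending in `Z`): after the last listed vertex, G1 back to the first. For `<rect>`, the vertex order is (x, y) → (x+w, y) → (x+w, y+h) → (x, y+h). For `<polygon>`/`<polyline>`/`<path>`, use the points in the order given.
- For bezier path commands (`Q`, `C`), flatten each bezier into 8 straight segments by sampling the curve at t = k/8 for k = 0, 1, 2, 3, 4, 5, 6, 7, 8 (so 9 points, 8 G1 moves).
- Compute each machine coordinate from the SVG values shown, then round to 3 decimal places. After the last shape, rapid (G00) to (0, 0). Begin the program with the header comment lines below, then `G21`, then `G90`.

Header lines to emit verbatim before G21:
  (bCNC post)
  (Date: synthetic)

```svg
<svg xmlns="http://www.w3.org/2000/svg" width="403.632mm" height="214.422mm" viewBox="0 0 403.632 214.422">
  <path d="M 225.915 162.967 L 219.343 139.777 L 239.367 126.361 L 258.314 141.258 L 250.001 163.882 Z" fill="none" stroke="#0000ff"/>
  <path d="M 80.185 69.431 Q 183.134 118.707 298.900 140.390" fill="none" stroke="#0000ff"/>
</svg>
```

(bCNC post)
(Date: synthetic)
G21
G90
G00 X225.915 Y51.455
M3 S901
G1 X219.343 Y74.645 F1044
G1 X239.367 Y88.061
G1 X258.314 Y73.164
G1 X250.001 Y50.540
G1 X225.915 Y51.455
M5
G00 X80.185 Y144.991
M3 S901
G1 X106.123 Y133.103 F1044
G1 X132.461 Y122.078
G1 X159.199 Y111.914
G1 X186.338 Y102.613
G1 X213.878 Y94.175
G1 X241.818 Y86.598
G1 X270.159 Y79.884
G1 X298.900 Y74.032
M5
G00 X0.000 Y0.000

Since the viewBox matches the mm dimensions, user units are millimetres directly. The only transform is the Y-flip y_m = 214.422 − y_svg.

Shape 1 is a regular polygon drawn with `<path>`. Its stroke #0000ff means cut at S901, F1044. After flipping Y the toolpath is (225.915,51.455) → (219.343,74.645) → (239.367,88.061) → (258.314,73.164) → (250.001,50.540) → (225.915,51.455), returning to the start.

Shape 2 is a quadratic bezier drawn with `<path>`. Its stroke #0000ff means cut at S901, F1044. After flipping Y the toolpath is (80.185,144.991) → (106.123,133.103) → (132.461,122.078) → (159.199,111.914) → (186.338,102.613) → (213.878,94.175) → (241.818,86.598) → (270.159,79.884) → (298.900,74.032).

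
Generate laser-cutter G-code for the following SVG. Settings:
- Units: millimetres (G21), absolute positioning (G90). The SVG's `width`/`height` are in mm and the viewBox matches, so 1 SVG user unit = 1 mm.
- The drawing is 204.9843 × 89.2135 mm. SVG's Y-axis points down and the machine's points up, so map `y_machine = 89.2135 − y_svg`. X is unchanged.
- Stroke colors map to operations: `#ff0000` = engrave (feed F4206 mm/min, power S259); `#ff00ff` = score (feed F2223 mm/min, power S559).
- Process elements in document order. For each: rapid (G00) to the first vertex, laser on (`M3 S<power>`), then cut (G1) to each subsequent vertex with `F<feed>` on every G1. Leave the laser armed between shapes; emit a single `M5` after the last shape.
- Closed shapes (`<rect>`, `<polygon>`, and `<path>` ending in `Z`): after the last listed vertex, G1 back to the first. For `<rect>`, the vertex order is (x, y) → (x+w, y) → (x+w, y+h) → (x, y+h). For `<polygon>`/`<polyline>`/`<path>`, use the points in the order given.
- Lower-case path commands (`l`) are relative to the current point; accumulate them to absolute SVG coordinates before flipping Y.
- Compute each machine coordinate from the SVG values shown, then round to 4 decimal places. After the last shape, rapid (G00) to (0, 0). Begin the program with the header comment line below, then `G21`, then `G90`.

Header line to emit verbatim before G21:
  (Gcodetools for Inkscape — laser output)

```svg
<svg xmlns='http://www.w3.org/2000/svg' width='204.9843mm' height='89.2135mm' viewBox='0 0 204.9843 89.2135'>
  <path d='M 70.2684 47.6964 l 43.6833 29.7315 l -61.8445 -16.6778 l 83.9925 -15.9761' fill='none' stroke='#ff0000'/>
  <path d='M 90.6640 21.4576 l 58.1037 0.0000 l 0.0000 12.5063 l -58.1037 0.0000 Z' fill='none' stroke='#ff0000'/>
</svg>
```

(Gcodetools for Inkscape — laser output)
G21
G90
G00 X70.2684 Y41.5171
M3 S259
G1 X113.9517 Y11.7856 F4206
G1 X52.1072 Y28.4634 F4206
G1 X136.0997 Y44.4395 F4206
G00 X90.6640 Y67.7559
M3 S259
G1 X148.7677 Y67.7559 F4206
G1 X148.7677 Y55.2496 F4206
G1 X90.6640 Y55.2496 F4206
G1 X90.6640 Y67.7559 F4206
M5
G00 X0.0000 Y0.0000

viewBox `0 0 204.9843 89.2135` with mm width/height → 1 unit = 1 mm. Flip: y_m = 89.2135 − y_svg.

**Shape 1** — `<path>` open polyline, stroke `#ff0000` → engrave (S259, F4206). Machine vertices: (70.2684,41.5171) → (113.9517,11.7856) → (52.1072,28.4634) → (136.0997,44.4395). Open path.

**Shape 2** — `<path>` rectangle, stroke `#ff0000` → engrave (S259, F4206). Machine vertices: (90.6640,67.7559) → (148.7677,67.7559) → (148.7677,55.2496) → (90.6640,55.2496) → (90.6640,67.7559). Closed: final G1 returns to the first vertex.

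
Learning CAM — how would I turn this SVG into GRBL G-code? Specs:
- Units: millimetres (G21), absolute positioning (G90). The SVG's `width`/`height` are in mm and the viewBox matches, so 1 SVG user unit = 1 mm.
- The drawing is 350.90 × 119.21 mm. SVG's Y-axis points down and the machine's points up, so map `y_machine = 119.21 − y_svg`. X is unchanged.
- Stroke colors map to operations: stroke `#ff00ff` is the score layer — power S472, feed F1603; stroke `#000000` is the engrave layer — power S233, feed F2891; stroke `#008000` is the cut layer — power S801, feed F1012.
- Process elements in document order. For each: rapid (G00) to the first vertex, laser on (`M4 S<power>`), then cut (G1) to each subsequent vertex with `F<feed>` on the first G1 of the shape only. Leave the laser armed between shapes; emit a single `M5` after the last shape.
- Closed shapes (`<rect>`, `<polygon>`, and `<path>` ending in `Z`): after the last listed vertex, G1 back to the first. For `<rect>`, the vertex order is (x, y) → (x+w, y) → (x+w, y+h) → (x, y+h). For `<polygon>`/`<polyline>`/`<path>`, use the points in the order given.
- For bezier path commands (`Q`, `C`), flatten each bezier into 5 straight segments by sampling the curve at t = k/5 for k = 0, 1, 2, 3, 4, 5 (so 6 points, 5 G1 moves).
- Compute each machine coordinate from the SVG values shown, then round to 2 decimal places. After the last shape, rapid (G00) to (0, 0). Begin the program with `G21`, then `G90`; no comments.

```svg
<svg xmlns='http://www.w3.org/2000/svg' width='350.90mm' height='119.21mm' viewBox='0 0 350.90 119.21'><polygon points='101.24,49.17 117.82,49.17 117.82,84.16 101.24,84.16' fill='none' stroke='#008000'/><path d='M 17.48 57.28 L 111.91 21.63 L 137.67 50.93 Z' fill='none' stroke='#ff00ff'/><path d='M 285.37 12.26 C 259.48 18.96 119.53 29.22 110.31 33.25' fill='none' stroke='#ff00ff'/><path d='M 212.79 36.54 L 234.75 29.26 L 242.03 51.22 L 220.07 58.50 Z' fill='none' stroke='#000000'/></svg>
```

G21
G90
G00 X101.24 Y70.04
M4 S801
G1 X117.82 Y70.04 F1012
G1 X117.82 Y35.05
G1 X101.24 Y35.05
G1 X101.24 Y70.04
G00 X17.48 Y61.93
M4 S472
G1 X111.91 Y97.58 F1603
G1 X137.67 Y68.28
G1 X17.48 Y61.93
G00 X285.37 Y106.95
M4 S472
G1 X258.11 Y102.58 F1603
G1 X215.22 Y97.83
G1 X168.46 Y93.16
G1 X129.57 Y89.05
G1 X110.31 Y85.96
G00 X212.79 Y82.67
M4 S233
G1 X234.75 Y89.95 F2891
G1 X242.03 Y67.99
G1 X220.07 Y60.71
G1 X212.79 Y82.67
M5
G00 X0.00 Y0.00

viewBox `0 0 350.90 119.21` with mm width/height → 1 unit = 1 mm. Flip: y_m = 119.21 − y_svg.

**Shape 1** — `<polygon>` rectangle, stroke `#008000` → cut (S801, F1012). Machine vertices: (101.24,70.04) → (117.82,70.04) → (117.82,35.05) → (101.24,35.05) → (101.24,70.04). Closed: final G1 returns to the first vertex.

**Shape 2** — `<path>` closed polygon, stroke `#ff00ff` → score (S472, F1603). Machine vertices: (17.48,61.93) → (111.91,97.58) → (137.67,68.28) → (17.48,61.93). Closed: final G1 returns to the first vertex.

**Shape 3** — `<path>` cubic bezier, stroke `#ff00ff` → score (S472, F1603). Control points (SVG): P0=(285.37,12.26), P1=(259.48,18.96), P2=(119.53,29.22), P3=(110.31,33.25); sampled at t=k/5. Machine vertices: (285.37,106.95) → (258.11,102.58) → (215.22,97.83) → (168.46,93.16) → (129.57,89.05) → (110.31,85.96). Open path.

**Shape 4** — `<path>` regular polygon, stroke `#000000` → engrave (S233, F2891). Machine vertices: (212.79,82.67) → (234.75,89.95) → (242.03,67.99) → (220.07,60.71) → (212.79,82.67). Closed: final G1 returns to the first vertex.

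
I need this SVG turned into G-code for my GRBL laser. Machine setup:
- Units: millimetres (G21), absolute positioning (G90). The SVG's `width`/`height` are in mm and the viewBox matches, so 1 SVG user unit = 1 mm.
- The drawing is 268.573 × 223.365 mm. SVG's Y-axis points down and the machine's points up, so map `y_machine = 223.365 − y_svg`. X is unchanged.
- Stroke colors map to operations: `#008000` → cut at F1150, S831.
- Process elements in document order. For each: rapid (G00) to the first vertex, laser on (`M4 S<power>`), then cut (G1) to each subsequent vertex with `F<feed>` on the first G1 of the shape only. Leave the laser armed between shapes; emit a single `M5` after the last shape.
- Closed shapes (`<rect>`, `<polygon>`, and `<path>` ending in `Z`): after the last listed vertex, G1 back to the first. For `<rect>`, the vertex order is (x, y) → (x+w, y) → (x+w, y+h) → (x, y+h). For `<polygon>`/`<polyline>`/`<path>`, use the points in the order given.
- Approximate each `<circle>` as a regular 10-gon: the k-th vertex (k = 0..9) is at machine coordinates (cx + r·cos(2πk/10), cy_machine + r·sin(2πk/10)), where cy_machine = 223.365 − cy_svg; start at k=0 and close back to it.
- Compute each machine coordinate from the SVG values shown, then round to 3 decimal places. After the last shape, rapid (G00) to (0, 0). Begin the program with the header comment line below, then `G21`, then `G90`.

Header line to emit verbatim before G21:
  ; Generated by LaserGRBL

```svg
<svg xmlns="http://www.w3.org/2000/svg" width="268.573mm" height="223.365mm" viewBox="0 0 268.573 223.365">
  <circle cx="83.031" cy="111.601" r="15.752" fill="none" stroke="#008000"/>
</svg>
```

; Generated by LaserGRBL
G21
G90
G00 X98.783 Y111.764
M4 S831
G1 X95.775 Y121.023 F1150
G1 X87.899 Y126.745
G1 X78.163 Y126.745
G1 X70.287 Y121.023
G1 X67.279 Y111.764
G1 X70.287 Y102.505
G1 X78.163 Y96.783
G1 X87.899 Y96.783
G1 X95.775 Y102.505
G1 X98.783 Y111.764
M5
G00 X0.000 Y0.000

Since the viewBox matches the mm dimensions, user units are millimetres directly. The only transform is the Y-flip y_m = 223.365 − y_svg.

Shape 1 is a circle drawn with `<circle>`. Its stroke #008000 means cut at S831, F1150. After flipping Y the toolpath is (98.783,111.764) → (95.775,121.023) → (87.899,126.745) → (78.163,126.745) → (70.287,121.023) → (67.279,111.764) → (70.287,102.505) → (78.163,96.783) → (87.899,96.783) → (95.775,102.505) → (98.783,111.764), returning to the start.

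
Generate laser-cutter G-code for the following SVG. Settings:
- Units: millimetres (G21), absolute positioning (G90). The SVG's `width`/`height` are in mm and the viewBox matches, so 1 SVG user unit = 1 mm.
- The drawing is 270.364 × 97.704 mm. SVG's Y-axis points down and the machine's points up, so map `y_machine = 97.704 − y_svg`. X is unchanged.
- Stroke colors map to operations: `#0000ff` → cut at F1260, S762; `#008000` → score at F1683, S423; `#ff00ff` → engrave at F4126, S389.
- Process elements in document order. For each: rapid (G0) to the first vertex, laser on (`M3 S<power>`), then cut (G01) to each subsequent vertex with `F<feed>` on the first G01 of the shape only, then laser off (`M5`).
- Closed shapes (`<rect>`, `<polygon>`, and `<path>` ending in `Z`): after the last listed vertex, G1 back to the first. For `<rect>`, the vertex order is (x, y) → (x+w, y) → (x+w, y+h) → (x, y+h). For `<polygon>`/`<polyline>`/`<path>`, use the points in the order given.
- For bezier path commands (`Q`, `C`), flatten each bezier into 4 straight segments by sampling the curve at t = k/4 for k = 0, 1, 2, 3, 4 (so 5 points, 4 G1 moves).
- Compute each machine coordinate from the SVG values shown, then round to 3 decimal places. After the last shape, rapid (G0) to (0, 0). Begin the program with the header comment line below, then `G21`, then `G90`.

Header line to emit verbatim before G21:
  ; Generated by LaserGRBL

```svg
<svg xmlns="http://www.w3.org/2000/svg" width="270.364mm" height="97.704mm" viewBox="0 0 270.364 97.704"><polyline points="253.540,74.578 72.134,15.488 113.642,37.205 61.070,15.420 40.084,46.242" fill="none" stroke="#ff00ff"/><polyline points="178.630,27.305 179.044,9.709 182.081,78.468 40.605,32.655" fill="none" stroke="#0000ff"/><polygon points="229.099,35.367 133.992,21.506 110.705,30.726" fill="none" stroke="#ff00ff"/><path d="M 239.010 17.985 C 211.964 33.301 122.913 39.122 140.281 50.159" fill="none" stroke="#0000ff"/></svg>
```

viewBox `0 0 270.364 97.704` with mm width/height → 1 unit = 1 mm. Flip: y_m = 97.704 − y_svg.

**Shape 1** — `<polyline>` open polyline, stroke `#ff00ff` → engrave (S389, F4126). Machine vertices: (253.540,23.126) → (72.134,82.216) → (113.642,60.499) → (61.070,82.284) → (40.084,51.462). Open path.

**Shape 2** — `<polyline>` open polyline, stroke `#0000ff` → cut (S762, F1260). Machine vertices: (178.630,70.399) → (179.044,87.995) → (182.081,19.236) → (40.605,65.049). Open path.

**Shape 3** — `<polygon>` closed polygon, stroke `#ff00ff` → engrave (S389, F4126). Machine vertices: (229.099,62.337) → (133.992,76.198) → (110.705,66.978) → (229.099,62.337). Closed: final G1 returns to the first vertex.

**Shape 4** — `<path>` cubic bezier, stroke `#0000ff` → cut (S762, F1260). Control points (SVG): P0=(239.010,17.985), P1=(211.964,33.301), P2=(122.913,39.122), P3=(140.281,50.159); sampled at t=k/4. Machine vertices: (239.010,79.719) → (209.731,69.782) → (172.990,62.027) → (144.577,55.075) → (140.281,47.545). Open path.

; Generated by LaserGRBL
G21
G90
G0 X253.540 Y23.126
M3 S389
G01 X72.134 Y82.216 F4126
G01 X113.642 Y60.499
G01 X61.070 Y82.284
G01 X40.084 Y51.462
M5
G0 X178.630 Y70.399
M3 S762
G01 X179.044 Y87.995 F1260
G01 X182.081 Y19.236
G01 X40.605 Y65.049
M5
G0 X229.099 Y62.337
M3 S389
G01 X133.992 Y76.198 F4126
G01 X110.705 Y66.978
G01 X229.099 Y62.337
M5
G0 X239.010 Y79.719
M3 S762
G01 X209.731 Y69.782 F1260
G01 X172.990 Y62.027
G01 X144.577 Y55.075
G01 X140.281 Y47.545
M5
G0 X0.000 Y0.000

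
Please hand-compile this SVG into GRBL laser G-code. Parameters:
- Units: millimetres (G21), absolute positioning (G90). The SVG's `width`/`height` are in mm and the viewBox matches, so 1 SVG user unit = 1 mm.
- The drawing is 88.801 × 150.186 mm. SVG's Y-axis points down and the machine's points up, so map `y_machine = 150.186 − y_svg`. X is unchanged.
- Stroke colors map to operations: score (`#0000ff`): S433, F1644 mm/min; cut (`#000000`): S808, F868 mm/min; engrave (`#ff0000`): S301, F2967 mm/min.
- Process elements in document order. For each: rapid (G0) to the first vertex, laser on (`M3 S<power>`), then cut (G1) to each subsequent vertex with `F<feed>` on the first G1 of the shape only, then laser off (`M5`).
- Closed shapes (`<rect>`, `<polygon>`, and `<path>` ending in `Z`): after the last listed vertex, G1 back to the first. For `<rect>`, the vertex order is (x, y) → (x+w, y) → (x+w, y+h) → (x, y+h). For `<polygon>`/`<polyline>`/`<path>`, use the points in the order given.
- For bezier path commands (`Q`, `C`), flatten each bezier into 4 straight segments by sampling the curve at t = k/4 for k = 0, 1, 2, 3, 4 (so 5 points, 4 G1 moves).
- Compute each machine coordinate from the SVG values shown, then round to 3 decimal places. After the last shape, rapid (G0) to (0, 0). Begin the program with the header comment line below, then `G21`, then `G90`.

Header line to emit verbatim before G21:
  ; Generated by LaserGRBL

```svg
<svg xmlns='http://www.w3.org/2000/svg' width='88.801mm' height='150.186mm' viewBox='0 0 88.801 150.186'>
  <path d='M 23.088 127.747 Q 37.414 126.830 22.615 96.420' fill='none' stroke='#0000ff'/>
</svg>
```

; Generated by LaserGRBL
G21
G90
G0 X23.088 Y22.439
M3 S433
G1 X28.431 Y24.741 F1644
G1 X30.133 Y30.729
G1 X28.194 Y40.404
G1 X22.615 Y53.766
M5
G0 X0.000 Y0.000

Since the viewBox matches the mm dimensions, user units are millimetres directly. The only transform is the Y-flip y_m = 150.186 − y_svg.

Shape 1 is a quadratic bezier drawn with `<path>`. Its stroke #0000ff means score at S433, F1644. After flipping Y the toolpath is (23.088,22.439) → (28.431,24.741) → (30.133,30.729) → (28.194,40.404) → (22.615,53.766).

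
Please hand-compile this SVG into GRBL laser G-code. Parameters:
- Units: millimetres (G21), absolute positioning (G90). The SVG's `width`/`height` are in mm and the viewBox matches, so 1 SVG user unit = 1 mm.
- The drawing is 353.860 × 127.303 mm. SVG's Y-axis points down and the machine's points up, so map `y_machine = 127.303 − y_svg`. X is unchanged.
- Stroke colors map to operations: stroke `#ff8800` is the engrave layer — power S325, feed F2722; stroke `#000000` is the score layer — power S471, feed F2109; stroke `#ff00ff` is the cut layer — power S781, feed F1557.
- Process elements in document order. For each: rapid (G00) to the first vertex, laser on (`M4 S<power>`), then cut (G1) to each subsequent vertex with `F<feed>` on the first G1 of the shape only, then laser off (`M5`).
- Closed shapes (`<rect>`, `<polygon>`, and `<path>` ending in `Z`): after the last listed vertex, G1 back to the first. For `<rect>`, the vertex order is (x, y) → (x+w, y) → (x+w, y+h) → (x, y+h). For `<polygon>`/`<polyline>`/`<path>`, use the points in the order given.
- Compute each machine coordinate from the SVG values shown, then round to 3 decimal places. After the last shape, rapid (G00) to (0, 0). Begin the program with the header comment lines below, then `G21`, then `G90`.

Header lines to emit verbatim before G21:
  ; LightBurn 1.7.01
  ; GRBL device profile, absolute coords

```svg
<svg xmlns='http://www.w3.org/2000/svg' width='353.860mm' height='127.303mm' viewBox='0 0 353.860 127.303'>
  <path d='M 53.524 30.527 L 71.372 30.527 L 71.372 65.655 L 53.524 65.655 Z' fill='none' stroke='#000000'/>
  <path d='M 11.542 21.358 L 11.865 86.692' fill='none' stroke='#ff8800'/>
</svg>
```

; LightBurn 1.7.01
; GRBL device profile, absolute coords
G21
G90
G00 X53.524 Y96.776
M4 S471
G1 X71.372 Y96.776 F2109
G1 X71.372 Y61.648
G1 X53.524 Y61.648
G1 X53.524 Y96.776
M5
G00 X11.542 Y105.945
M4 S325
G1 X11.865 Y40.611 F2722
M5
G00 X0.000 Y0.000

1 u = 1 mm; y_m = 127.303 − y.

[1] `<path>` rectangle, #000000→score S471 F2109: (53.524,96.776) → (71.372,96.776) → (71.372,61.648) → (53.524,61.648) → (53.524,96.776) (closed)

[2] `<path>` line segment, #ff8800→engrave S325 F2722: (11.542,105.945) → (11.865,40.611)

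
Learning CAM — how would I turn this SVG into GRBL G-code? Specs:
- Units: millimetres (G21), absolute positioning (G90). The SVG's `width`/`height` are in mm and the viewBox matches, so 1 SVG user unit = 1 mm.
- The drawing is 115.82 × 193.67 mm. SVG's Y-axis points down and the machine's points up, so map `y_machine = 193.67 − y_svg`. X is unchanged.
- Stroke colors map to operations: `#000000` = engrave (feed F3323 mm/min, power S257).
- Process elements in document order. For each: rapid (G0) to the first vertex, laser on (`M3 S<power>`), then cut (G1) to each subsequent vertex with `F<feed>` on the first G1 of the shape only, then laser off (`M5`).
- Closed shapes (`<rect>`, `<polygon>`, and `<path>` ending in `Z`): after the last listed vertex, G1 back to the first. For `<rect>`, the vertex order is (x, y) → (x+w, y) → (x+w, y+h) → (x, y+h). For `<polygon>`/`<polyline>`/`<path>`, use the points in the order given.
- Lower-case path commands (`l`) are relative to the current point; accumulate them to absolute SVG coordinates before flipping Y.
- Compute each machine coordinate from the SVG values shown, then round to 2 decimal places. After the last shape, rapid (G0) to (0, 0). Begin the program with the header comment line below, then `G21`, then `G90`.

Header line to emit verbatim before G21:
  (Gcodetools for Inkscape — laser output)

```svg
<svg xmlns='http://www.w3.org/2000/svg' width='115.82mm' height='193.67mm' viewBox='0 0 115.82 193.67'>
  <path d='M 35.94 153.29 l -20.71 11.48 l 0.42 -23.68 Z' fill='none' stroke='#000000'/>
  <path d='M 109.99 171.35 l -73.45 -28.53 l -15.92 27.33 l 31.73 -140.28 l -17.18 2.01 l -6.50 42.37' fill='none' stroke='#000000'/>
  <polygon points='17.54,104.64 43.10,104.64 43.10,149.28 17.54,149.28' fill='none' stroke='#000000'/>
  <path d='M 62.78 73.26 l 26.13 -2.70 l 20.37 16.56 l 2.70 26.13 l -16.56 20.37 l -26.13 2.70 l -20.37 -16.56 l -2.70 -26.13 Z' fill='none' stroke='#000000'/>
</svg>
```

viewBox `0 0 115.82 193.67` with mm width/height → 1 unit = 1 mm. Flip: y_m = 193.67 − y_svg.

**Shape 1** — `<path>` regular polygon, stroke `#000000` → engrave (S257, F3323). Machine vertices: (35.94,40.38) → (15.23,28.90) → (15.65,52.58) → (35.94,40.38). Closed: final G1 returns to the first vertex.

**Shape 2** — `<path>` open polyline, stroke `#000000` → engrave (S257, F3323). Machine vertices: (109.99,22.32) → (36.54,50.85) → (20.62,23.52) → (52.35,163.80) → (35.17,161.79) → (28.67,119.42). Open path.

**Shape 3** — `<polygon>` rectangle, stroke `#000000` → engrave (S257, F3323). Machine vertices: (17.54,89.03) → (43.10,89.03) → (43.10,44.39) → (17.54,44.39) → (17.54,89.03). Closed: final G1 returns to the first vertex.

**Shape 4** — `<path>` regular polygon, stroke `#000000` → engrave (S257, F3323). Machine vertices: (62.78,120.41) → (88.91,123.11) → (109.28,106.55) → (111.98,80.42) → (95.42,60.05) → (69.29,57.35) → (48.92,73.91) → (46.22,100.04) → (62.78,120.41). Closed: final G1 returns to the first vertex.

(Gcodetools for Inkscape — laser output)
G21
G90
G0 X35.94 Y40.38
M3 S257
G1 X15.23 Y28.90 F3323
G1 X15.65 Y52.58
G1 X35.94 Y40.38
M5
G0 X109.99 Y22.32
M3 S257
G1 X36.54 Y50.85 F3323
G1 X20.62 Y23.52
G1 X52.35 Y163.80
G1 X35.17 Y161.79
G1 X28.67 Y119.42
M5
G0 X17.54 Y89.03
M3 S257
G1 X43.10 Y89.03 F3323
G1 X43.10 Y44.39
G1 X17.54 Y44.39
G1 X17.54 Y89.03
M5
G0 X62.78 Y120.41
M3 S257
G1 X88.91 Y123.11 F3323
G1 X109.28 Y106.55
G1 X111.98 Y80.42
G1 X95.42 Y60.05
G1 X69.29 Y57.35
G1 X48.92 Y73.91
G1 X46.22 Y100.04
G1 X62.78 Y120.41
M5
G0 X0.00 Y0.00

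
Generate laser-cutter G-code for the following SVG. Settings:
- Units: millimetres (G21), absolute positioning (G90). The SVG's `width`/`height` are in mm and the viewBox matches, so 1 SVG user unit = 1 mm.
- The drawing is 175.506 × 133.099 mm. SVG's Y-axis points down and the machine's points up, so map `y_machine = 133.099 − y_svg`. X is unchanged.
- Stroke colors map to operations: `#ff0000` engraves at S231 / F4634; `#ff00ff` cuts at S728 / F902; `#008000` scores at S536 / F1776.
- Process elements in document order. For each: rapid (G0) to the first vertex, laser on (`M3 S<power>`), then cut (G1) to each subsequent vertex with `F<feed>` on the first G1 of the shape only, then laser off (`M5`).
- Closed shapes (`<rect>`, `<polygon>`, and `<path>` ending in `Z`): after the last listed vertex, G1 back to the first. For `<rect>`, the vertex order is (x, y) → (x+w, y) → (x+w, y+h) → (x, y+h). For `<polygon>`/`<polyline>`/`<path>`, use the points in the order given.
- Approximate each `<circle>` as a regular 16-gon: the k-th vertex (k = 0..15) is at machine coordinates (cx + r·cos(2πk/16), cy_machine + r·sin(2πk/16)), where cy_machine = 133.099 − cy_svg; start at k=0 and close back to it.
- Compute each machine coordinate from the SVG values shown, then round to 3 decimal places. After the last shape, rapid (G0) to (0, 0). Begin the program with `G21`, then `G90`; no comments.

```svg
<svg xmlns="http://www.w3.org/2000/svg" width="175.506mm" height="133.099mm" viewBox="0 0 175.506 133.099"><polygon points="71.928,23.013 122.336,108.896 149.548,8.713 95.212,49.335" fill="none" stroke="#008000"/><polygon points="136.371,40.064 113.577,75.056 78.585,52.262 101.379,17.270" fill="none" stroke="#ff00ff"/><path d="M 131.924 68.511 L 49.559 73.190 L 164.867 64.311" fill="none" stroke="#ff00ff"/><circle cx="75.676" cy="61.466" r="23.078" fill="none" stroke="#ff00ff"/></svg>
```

Since the viewBox matches the mm dimensions, user units are millimetres directly. The only transform is the Y-flip y_m = 133.099 − y_svg.

Shape 1 is a closed polygon drawn with `<polygon>`. Its stroke #008000 means score at S536, F1776. After flipping Y the toolpath is (71.928,110.086) → (122.336,24.203) → (149.548,124.386) → (95.212,83.764) → (71.928,110.086), returning to the start.

Shape 2 is a regular polygon drawn with `<polygon>`. Its stroke #ff00ff means cut at S728, F902. After flipping Y the toolpath is (136.371,93.035) → (113.577,58.043) → (78.585,80.837) → (101.379,115.829) → (136.371,93.035), returning to the start.

Shape 3 is a open polyline drawn with `<path>`. Its stroke #ff00ff means cut at S728, F902. After flipping Y the toolpath is (131.924,64.588) → (49.559,59.909) → (164.867,68.788).

Shape 4 is a circle drawn with `<circle>`. Its stroke #ff00ff means cut at S728, F902. After flipping Y the toolpath is (98.754,71.633) → (96.997,80.465) → (91.995,87.952) → (84.508,92.954) → (75.676,94.711) → (66.844,92.954) → (59.357,87.952) → (54.355,80.465) → (52.598,71.633) → (54.355,62.801) → (59.357,55.314) → (66.844,50.312) → (75.676,48.555) → (84.508,50.312) → (91.995,55.314) → (96.997,62.801) → (98.754,71.633), returning to the start.

G21
G90
G0 X71.928 Y110.086
M3 S536
G1 X122.336 Y24.203 F1776
G1 X149.548 Y124.386
G1 X95.212 Y83.764
G1 X71.928 Y110.086
M5
G0 X136.371 Y93.035
M3 S728
G1 X113.577 Y58.043 F902
G1 X78.585 Y80.837
G1 X101.379 Y115.829
G1 X136.371 Y93.035
M5
G0 X131.924 Y64.588
M3 S728
G1 X49.559 Y59.909 F902
G1 X164.867 Y68.788
M5
G0 X98.754 Y71.633
M3 S728
G1 X96.997 Y80.465 F902
G1 X91.995 Y87.952
G1 X84.508 Y92.954
G1 X75.676 Y94.711
G1 X66.844 Y92.954
G1 X59.357 Y87.952
G1 X54.355 Y80.465
G1 X52.598 Y71.633
G1 X54.355 Y62.801
G1 X59.357 Y55.314
G1 X66.844 Y50.312
G1 X75.676 Y48.555
G1 X84.508 Y50.312
G1 X91.995 Y55.314
G1 X96.997 Y62.801
G1 X98.754 Y71.633
M5
G0 X0.000 Y0.000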